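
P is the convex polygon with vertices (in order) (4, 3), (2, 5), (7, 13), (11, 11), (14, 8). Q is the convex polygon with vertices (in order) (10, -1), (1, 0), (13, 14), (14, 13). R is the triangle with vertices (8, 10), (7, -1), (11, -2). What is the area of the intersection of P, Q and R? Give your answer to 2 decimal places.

3.47

The intersection is the polygon with vertices (8.355,8.581), (9.111,5.556), (7.524,4.762), (7.814,7.949).
By the shoelace formula its area is 3.47.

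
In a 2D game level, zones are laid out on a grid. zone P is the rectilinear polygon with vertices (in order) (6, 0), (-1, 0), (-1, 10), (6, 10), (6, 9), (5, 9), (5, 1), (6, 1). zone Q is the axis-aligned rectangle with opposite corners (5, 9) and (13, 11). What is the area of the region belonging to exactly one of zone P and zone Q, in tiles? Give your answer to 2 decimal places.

|zone P| = 62, |zone Q| = 16, |zone P∩zone Q| = 1.
|zone P △ zone Q| = |zone P| + |zone Q| − 2·|zone P∩zone Q| = 62 + 16 − 2 = 76.00.

76.00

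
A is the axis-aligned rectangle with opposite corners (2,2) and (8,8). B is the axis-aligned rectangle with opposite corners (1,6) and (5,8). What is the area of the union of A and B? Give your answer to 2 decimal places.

38.00

By inclusion–exclusion:
Individual areas: |A| = 36, |B| = 8.
|A∩B|: x∈[2,5], y∈[6,8] → 3·2 = 6.
|A ∪ B| = 44 − 6 = 38.00.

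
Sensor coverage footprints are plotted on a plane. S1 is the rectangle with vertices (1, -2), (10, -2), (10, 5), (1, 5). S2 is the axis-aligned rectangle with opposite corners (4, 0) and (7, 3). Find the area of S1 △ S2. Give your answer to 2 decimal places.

54.00

|S1∩S2|: x∈[4,7], y∈[0,3] → 3·3 = 9.
|S1 △ S2| = |S1| + |S2| − 2·|S1∩S2| = 63 + 9 − 18 = 54.00.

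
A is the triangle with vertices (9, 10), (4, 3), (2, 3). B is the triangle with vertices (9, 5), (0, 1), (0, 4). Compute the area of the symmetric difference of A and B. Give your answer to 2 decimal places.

|A| = 7, |B| = 13.5, |A∩B| = 2.6358.
|A △ B| = |A| + |B| − 2·|A∩B| = 7 + 13.5 − 5.2716 = 15.23.

15.23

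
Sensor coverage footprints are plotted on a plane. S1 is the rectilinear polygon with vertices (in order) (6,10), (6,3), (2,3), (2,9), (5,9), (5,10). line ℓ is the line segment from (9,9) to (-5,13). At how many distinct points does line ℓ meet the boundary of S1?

The segment meets the boundary at (5.5,10), (6,9.857).

2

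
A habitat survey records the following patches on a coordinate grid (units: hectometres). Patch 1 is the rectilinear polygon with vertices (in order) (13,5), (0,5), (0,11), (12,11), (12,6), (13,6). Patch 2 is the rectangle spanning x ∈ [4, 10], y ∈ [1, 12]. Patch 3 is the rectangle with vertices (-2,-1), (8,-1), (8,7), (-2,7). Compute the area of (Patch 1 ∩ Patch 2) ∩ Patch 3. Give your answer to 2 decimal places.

8.00

The region (Patch 1 ∩ Patch 2) ∩ Patch 3 is the polygon with vertices (4,7), (8,7), (8,5), (4,5).
By the shoelace formula its area is 8.00.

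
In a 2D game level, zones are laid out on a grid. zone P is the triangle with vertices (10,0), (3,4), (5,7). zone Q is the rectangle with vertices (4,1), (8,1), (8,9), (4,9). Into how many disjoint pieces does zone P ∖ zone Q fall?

zone P ∖ zone Q splits into 2 disjoint pieces (area 1.6571, area 1.0357).

2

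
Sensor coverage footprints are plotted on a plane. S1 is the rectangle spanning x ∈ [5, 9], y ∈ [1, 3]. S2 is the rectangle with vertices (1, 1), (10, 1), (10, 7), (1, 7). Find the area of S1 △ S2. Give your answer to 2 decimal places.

46.00

|S1∩S2|: x∈[5,9], y∈[1,3] → 4·2 = 8.
|S1 △ S2| = |S1| + |S2| − 2·|S1∩S2| = 8 + 54 − 16 = 46.00.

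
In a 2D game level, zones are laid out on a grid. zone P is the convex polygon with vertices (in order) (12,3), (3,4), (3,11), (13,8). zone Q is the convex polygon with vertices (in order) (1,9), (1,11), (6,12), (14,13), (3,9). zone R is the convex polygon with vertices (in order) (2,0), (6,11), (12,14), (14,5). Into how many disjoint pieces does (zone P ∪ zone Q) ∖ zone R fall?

(zone P ∪ zone Q) ∖ zone R splits into 3 disjoint pieces (area 19.9353, area 0.3395, area 1.438).

3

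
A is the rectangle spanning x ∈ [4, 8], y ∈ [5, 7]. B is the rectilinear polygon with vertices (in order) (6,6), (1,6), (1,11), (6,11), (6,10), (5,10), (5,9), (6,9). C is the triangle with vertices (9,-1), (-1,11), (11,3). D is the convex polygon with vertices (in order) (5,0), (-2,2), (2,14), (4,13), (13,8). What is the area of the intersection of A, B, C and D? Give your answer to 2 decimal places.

The intersection is the polygon with vertices (6,6.333), (6,6), (4,6), (4,7), (5,7).
By the shoelace formula its area is 1.67.

1.67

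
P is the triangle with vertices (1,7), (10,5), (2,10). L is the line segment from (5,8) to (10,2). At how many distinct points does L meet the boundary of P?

1

The segment meets the boundary at (6.932,5.682).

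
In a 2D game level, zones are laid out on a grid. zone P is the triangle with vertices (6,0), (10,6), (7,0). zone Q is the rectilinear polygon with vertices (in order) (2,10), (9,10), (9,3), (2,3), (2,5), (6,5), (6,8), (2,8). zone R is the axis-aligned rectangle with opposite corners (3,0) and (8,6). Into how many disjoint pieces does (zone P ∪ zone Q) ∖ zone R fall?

2

(zone P ∪ zone Q) ∖ zone R splits into 2 disjoint pieces (area 2, area 23.5).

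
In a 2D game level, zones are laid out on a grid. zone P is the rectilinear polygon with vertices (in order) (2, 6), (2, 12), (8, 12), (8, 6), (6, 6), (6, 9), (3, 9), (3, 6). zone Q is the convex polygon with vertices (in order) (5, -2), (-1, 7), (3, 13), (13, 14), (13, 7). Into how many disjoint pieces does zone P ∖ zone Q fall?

zone P ∖ zone Q is a single connected region.

1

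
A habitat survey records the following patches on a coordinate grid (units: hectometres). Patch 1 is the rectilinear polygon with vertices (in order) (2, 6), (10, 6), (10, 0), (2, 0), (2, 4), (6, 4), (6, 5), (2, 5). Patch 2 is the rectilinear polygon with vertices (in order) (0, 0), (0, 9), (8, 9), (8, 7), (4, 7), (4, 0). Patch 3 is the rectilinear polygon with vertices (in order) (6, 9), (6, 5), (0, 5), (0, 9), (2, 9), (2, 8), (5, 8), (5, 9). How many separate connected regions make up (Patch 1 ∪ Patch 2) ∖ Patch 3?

3

(Patch 1 ∪ Patch 2) ∖ Patch 3 splits into 3 disjoint pieces (area 52, area 3, area 4).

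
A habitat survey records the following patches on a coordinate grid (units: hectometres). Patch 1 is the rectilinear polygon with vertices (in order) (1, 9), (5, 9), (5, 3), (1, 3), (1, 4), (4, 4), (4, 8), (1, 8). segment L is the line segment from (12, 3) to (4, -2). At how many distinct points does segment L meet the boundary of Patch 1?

0

The segment lies entirely outside Patch 1 and never meets its boundary.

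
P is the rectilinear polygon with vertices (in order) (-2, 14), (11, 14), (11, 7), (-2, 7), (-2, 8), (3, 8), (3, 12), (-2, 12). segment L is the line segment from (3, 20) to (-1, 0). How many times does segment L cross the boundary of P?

The segment meets the boundary at (0.4,7), (0.6,8), (1.4,12), (1.8,14).

4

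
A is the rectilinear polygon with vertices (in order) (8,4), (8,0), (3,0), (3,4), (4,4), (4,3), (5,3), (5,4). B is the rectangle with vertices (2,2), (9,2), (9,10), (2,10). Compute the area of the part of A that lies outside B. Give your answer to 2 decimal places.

|A| = 19, |A∩B| = 9.
|A ∖ B| = |A| − |A∩B| = 19 − 9 = 10.00.

10.00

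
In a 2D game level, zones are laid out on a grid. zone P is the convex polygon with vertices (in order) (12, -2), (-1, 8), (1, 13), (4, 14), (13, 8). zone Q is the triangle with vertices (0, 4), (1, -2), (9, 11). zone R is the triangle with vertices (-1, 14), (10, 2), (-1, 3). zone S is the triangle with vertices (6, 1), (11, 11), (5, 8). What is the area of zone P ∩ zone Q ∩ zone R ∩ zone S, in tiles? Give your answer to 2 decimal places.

The intersection is the polygon with vertices (6.088,6.268), (5.406,5.159), (5.092,7.354).
By the shoelace formula its area is 0.92.

0.92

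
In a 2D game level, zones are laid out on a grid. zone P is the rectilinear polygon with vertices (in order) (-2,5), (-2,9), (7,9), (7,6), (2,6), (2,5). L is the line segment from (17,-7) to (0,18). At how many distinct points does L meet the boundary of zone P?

2

The segment meets the boundary at (6.12,9), (7,7.706).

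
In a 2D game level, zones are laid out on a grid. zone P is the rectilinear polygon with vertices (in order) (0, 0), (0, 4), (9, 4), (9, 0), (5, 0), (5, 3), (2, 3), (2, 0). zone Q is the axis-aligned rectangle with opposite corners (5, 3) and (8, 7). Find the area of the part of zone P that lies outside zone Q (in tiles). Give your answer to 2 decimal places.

|zone P| = 27, |zone P∩zone Q| = 3.
|zone P ∖ zone Q| = |zone P| − |zone P∩zone Q| = 27 − 3 = 24.00.

24.00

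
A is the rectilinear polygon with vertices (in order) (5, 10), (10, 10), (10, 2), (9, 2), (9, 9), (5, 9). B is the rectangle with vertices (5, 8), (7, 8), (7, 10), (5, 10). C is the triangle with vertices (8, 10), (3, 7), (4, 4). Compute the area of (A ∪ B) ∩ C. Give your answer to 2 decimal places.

The region (A ∪ B) ∩ C is the polygon with vertices (7,9), (7,8.5), (6.667,8), (5,8), (5,8.2), (8,10), (7.333,9).
By the shoelace formula its area is 1.88.

1.88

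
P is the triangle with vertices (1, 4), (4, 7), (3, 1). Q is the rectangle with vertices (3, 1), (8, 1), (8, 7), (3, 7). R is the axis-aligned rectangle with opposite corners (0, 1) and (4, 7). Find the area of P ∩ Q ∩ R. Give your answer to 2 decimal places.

2.50

The intersection is the polygon with vertices (3,1), (3,6), (4,7).
By the shoelace formula its area is 2.50.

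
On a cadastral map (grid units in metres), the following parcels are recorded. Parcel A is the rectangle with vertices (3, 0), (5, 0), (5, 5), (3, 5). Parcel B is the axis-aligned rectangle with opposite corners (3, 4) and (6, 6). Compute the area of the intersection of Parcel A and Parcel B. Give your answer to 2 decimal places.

2.00

|Parcel A∩Parcel B|: x∈[3,5], y∈[4,5] → 2·1 = 2.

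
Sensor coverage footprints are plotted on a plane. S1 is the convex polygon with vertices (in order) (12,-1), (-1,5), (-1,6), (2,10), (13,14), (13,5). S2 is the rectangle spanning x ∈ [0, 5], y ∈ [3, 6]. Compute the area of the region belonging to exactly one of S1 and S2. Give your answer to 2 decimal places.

118.13

|S1| = 128, |S2| = 15, |S1∩S2| = 12.4359.
|S1 △ S2| = |S1| + |S2| − 2·|S1∩S2| = 128 + 15 − 24.8718 = 118.13.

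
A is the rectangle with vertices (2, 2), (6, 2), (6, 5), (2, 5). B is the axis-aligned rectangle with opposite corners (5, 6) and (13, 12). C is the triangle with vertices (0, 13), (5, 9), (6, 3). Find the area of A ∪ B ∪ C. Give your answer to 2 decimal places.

By inclusion–exclusion:
Individual areas: |A| = 12, |B| = 48, |C| = 13.
|A∩B| = 0 (no overlap).
|A∩C| = 0.8667.
|B∩C| = 0.75.
|A∩B∩C| = 0.
|A ∪ B ∪ C| = 73 − 1.6167 + 0 = 71.38.

71.38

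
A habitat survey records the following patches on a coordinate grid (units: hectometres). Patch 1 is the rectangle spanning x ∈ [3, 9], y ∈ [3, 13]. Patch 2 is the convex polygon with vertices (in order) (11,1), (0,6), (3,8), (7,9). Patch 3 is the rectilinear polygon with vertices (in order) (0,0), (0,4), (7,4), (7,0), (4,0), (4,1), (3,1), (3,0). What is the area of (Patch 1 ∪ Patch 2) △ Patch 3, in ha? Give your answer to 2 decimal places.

|Patch 1 ∪ Patch 2| = 69.4455.
|(Patch 1 ∪ Patch 2) ∩ Patch 3| = 4.0364.
|(Patch 1 ∪ Patch 2) △ Patch 3| = 69.4455 + 27 − 8.0727 = 88.37.

88.37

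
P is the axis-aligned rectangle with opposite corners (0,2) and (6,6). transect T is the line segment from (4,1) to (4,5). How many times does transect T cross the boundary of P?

The segment meets the boundary at (4,2).

1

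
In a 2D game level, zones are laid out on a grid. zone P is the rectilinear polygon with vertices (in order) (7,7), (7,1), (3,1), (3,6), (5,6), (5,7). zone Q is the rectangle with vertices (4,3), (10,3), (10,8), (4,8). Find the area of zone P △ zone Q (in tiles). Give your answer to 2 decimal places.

|zone P| = 22, |zone Q| = 30, |zone P∩zone Q| = 11.
|zone P △ zone Q| = |zone P| + |zone Q| − 2·|zone P∩zone Q| = 22 + 30 − 22 = 30.00.

30.00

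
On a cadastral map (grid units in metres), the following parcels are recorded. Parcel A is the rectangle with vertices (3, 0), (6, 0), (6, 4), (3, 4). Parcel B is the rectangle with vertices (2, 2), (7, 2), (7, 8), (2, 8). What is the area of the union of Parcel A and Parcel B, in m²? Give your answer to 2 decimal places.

36.00

By inclusion–exclusion:
Individual areas: |Parcel A| = 12, |Parcel B| = 30.
|Parcel A∩Parcel B|: x∈[3,6], y∈[2,4] → 3·2 = 6.
|Parcel A ∪ Parcel B| = 42 − 6 = 36.00.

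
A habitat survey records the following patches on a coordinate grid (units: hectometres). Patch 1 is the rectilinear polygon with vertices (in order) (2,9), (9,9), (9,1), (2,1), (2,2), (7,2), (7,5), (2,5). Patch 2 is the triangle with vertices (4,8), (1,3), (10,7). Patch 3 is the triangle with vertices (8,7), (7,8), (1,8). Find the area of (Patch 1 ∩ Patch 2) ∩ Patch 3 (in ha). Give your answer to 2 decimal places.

The region (Patch 1 ∩ Patch 2) ∩ Patch 3 is the polygon with vertices (4,8), (7.6,7.4), (8,7), (3.763,7.605).
By the shoelace formula its area is 1.51.

1.51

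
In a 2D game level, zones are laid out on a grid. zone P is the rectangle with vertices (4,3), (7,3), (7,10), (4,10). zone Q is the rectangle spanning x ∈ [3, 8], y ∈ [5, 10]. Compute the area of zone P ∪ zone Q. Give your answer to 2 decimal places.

By inclusion–exclusion:
Individual areas: |zone P| = 21, |zone Q| = 25.
|zone P∩zone Q|: x∈[4,7], y∈[5,10] → 3·5 = 15.
|zone P ∪ zone Q| = 46 − 15 = 31.00.

31.00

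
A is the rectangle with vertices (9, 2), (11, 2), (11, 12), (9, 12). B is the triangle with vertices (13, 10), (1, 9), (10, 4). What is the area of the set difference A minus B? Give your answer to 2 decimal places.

|A| = 20, |A∩B| = 10.2222.
|A ∖ B| = |A| − |A∩B| = 20 − 10.2222 = 9.78.

9.78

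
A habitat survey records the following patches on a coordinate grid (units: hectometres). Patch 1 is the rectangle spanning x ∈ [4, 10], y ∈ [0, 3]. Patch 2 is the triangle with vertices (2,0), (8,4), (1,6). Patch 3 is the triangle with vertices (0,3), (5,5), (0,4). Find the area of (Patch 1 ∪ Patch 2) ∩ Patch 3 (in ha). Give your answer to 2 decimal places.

1.33

The region (Patch 1 ∪ Patch 2) ∩ Patch 3 is the polygon with vertices (1.29,4.258), (4.706,4.941), (4.792,4.917), (1.406,3.562).
By the shoelace formula its area is 1.33.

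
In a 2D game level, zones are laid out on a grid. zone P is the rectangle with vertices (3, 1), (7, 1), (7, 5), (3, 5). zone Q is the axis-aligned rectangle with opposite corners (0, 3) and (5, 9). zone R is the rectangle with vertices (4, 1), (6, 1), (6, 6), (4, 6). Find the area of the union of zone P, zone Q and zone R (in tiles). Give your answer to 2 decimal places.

By inclusion–exclusion:
Individual areas: |zone P| = 16, |zone Q| = 30, |zone R| = 10.
|zone P∩zone Q|: x∈[3,5], y∈[3,5] → 2·2 = 4.
|zone P∩zone R|: x∈[4,6], y∈[1,5] → 2·4 = 8.
|zone Q∩zone R|: x∈[4,5], y∈[3,6] → 1·3 = 3.
|zone P∩zone Q∩zone R| = 2.
|zone P ∪ zone Q ∪ zone R| = 56 − 15 + 2 = 43.00.

43.00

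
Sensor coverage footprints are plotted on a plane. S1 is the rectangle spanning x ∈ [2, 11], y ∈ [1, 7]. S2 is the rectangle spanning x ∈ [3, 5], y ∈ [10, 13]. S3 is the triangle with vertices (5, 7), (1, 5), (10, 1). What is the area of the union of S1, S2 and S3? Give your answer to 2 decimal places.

By inclusion–exclusion:
Individual areas: |S1| = 54, |S2| = 6, |S3| = 17.
|S1∩S2| = 0 (no overlap).
|S1∩S3| = 16.5278.
|S2∩S3| = 0.
|S1∩S2∩S3| = 0.
|S1 ∪ S2 ∪ S3| = 77 − 16.5278 + 0 = 60.47.

60.47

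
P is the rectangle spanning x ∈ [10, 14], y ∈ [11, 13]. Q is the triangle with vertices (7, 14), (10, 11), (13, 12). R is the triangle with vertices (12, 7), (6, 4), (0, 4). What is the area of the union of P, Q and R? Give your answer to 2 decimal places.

20.00

By inclusion–exclusion:
Individual areas: |P| = 8, |Q| = 6, |R| = 9.
|P∩Q| = 3.
|P∩R| = 0.
|Q∩R| = 0.
|P∩Q∩R| = 0.
|P ∪ Q ∪ R| = 23 − 3 + 0 = 20.00.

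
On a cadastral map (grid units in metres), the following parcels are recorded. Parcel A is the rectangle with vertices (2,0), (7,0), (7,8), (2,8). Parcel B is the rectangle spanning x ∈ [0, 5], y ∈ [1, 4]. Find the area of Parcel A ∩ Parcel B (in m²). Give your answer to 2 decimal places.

9.00

|Parcel A∩Parcel B|: x∈[2,5], y∈[1,4] → 3·3 = 9.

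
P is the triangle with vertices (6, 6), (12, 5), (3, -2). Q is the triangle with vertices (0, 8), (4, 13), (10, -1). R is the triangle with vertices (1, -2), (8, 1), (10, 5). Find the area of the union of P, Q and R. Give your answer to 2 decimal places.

61.36

By inclusion–exclusion:
Individual areas: |P| = 25.5, |Q| = 43, |R| = 11.
|P∩Q| = 9.1187.
|P∩R| = 8.3707.
|Q∩R| = 2.8816.
|P∩Q∩R| = 2.2307.
|P ∪ Q ∪ R| = 79.5 − 20.3709 + 2.2307 = 61.36.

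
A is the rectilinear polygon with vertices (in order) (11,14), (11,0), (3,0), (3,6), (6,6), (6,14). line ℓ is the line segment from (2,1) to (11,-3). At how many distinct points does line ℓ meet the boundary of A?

The segment meets the boundary at (4.25,0), (3,0.556).

2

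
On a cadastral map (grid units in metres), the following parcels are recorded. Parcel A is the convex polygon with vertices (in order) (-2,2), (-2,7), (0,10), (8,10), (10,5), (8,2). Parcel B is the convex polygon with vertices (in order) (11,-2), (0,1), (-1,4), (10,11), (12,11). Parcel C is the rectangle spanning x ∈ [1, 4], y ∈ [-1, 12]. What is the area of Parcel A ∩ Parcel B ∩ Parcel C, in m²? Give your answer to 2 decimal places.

The intersection is the polygon with vertices (1,2), (1,5.273), (4,7.182), (4,2).
By the shoelace formula its area is 12.68.

12.68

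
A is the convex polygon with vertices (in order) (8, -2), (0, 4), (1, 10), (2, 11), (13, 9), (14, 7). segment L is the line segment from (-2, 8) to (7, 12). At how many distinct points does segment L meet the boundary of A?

2

The segment meets the boundary at (3.952,10.645), (0.88,9.28).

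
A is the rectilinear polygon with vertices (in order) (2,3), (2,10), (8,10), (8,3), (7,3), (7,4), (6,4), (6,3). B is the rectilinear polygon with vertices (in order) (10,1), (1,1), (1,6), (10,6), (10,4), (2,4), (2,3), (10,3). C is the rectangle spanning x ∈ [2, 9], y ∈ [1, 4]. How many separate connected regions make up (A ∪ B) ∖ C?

2

(A ∪ B) ∖ C splits into 2 disjoint pieces (area 45, area 2).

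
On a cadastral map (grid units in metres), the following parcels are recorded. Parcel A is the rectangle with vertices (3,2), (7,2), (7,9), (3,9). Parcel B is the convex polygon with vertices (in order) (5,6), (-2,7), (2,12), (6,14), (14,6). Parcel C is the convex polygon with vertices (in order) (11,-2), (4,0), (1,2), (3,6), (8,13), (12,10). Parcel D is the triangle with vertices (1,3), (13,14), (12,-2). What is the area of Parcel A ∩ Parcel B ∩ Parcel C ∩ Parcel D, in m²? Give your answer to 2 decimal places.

The intersection is the polygon with vertices (7,6), (5,6), (4.371,6.09), (7,8.5).
By the shoelace formula its area is 3.38.

3.38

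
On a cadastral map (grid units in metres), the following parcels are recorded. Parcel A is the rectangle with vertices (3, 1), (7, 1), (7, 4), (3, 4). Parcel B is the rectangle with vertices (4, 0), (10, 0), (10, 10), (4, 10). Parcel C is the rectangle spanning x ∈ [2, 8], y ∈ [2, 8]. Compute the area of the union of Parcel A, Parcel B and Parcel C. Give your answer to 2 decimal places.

By inclusion–exclusion:
Individual areas: |Parcel A| = 12, |Parcel B| = 60, |Parcel C| = 36.
|Parcel A∩Parcel B|: x∈[4,7], y∈[1,4] → 3·3 = 9.
|Parcel A∩Parcel C|: x∈[3,7], y∈[2,4] → 4·2 = 8.
|Parcel B∩Parcel C|: x∈[4,8], y∈[2,8] → 4·6 = 24.
|Parcel A∩Parcel B∩Parcel C| = 6.
|Parcel A ∪ Parcel B ∪ Parcel C| = 108 − 41 + 6 = 73.00.

73.00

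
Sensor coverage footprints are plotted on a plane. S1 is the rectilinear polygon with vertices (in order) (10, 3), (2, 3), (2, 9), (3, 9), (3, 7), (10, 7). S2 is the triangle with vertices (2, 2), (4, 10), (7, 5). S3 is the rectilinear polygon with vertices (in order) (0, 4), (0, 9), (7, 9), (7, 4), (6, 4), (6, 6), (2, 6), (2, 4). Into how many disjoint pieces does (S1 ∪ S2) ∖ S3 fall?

2

(S1 ∪ S2) ∖ S3 splits into 2 disjoint pieces (area 25.7083, area 0.425).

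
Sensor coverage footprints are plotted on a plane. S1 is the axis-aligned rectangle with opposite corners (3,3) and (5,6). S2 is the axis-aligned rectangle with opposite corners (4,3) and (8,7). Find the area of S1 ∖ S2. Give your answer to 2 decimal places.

3.00

|S1∩S2|: x∈[4,5], y∈[3,6] → 1·3 = 3.
|S1| = 6.
|S1 ∖ S2| = |S1| − |S1∩S2| = 6 − 3 = 3.00.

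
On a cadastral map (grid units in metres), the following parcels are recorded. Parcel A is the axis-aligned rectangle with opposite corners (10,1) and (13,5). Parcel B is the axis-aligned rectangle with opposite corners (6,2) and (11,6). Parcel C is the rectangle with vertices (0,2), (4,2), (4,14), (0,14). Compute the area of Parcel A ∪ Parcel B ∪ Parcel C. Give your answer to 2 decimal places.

77.00

By inclusion–exclusion:
Individual areas: |Parcel A| = 12, |Parcel B| = 20, |Parcel C| = 48.
|Parcel A∩Parcel B|: x∈[10,11], y∈[2,5] → 1·3 = 3.
|Parcel A∩Parcel C| = 0 (no overlap).
|Parcel B∩Parcel C| = 0 (no overlap).
|Parcel A∩Parcel B∩Parcel C| = 0.
|Parcel A ∪ Parcel B ∪ Parcel C| = 80 − 3 + 0 = 77.00.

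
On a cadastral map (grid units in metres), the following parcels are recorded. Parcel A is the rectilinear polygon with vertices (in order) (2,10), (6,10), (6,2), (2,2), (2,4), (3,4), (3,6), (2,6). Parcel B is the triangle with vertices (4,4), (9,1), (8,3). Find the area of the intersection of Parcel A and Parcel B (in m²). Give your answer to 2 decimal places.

The intersection is the polygon with vertices (6,2.8), (4,4), (6,3.5).
By the shoelace formula its area is 0.70.

0.70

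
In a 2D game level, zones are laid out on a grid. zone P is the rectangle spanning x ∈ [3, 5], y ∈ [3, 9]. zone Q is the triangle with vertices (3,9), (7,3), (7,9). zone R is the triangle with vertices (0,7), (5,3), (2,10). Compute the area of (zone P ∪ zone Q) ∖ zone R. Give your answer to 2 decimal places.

17.93

|zone P ∪ zone Q| = 21.
|(zone P ∪ zone Q) ∩ zone R| = 3.0667.
|(zone P ∪ zone Q) ∖ zone R| = 21 − 3.0667 = 17.93.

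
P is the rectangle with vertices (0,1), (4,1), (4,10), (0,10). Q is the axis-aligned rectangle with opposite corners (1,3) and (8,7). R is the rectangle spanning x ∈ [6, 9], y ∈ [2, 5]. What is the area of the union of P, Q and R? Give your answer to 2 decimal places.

By inclusion–exclusion:
Individual areas: |P| = 36, |Q| = 28, |R| = 9.
|P∩Q|: x∈[1,4], y∈[3,7] → 3·4 = 12.
|P∩R| = 0 (no overlap).
|Q∩R|: x∈[6,8], y∈[3,5] → 2·2 = 4.
|P∩Q∩R| = 0.
|P ∪ Q ∪ R| = 73 − 16 + 0 = 57.00.

57.00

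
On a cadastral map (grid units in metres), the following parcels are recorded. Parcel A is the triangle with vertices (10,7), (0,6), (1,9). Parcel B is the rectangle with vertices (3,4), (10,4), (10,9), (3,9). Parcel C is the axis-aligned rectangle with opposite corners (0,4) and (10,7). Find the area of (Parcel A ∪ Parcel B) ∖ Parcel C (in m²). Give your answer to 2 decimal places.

18.22

|Parcel A ∪ Parcel B| = 41.6056.
|(Parcel A ∪ Parcel B) ∩ Parcel C| = 23.3833.
|(Parcel A ∪ Parcel B) ∖ Parcel C| = 41.6056 − 23.3833 = 18.22.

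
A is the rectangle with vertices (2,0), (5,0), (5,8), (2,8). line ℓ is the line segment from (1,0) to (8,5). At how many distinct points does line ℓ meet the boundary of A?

2

The segment meets the boundary at (5,2.857), (2,0.714).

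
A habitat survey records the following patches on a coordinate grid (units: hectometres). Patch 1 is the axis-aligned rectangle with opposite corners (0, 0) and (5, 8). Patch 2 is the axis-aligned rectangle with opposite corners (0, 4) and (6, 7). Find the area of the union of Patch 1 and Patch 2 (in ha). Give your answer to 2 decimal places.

By inclusion–exclusion:
Individual areas: |Patch 1| = 40, |Patch 2| = 18.
|Patch 1∩Patch 2|: x∈[0,5], y∈[4,7] → 5·3 = 15.
|Patch 1 ∪ Patch 2| = 58 − 15 = 43.00.

43.00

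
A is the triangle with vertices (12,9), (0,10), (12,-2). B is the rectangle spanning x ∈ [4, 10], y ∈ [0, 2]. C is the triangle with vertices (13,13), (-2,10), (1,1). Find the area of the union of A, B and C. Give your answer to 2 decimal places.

126.85

By inclusion–exclusion:
Individual areas: |A| = 66, |B| = 12, |C| = 72.
|A∩B| = 2.
|A∩C| = 21.1538.
|B∩C| = 0.
|A∩B∩C| = 0.
|A ∪ B ∪ C| = 150 − 23.1538 + 0 = 126.85.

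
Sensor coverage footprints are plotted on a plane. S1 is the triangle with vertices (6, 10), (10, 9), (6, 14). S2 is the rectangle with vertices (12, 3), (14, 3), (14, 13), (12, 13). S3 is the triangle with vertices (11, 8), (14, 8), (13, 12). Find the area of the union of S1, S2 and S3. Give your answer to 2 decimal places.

By inclusion–exclusion:
Individual areas: |S1| = 8, |S2| = 20, |S3| = 6.
|S1∩S2| = 0.
|S1∩S3| = 0.
|S2∩S3| = 5.
|S1∩S2∩S3| = 0.
|S1 ∪ S2 ∪ S3| = 34 − 5 + 0 = 29.00.

29.00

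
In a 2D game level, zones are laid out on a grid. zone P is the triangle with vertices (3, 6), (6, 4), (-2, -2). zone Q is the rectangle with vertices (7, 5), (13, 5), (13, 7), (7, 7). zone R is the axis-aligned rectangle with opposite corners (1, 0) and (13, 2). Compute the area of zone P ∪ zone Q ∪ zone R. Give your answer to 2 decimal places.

50.96

By inclusion–exclusion:
Individual areas: |zone P| = 17, |zone Q| = 12, |zone R| = 24.
|zone P∩zone Q| = 0.
|zone P∩zone R| = 2.0417.
|zone Q∩zone R| = 0 (no overlap).
|zone P∩zone Q∩zone R| = 0.
|zone P ∪ zone Q ∪ zone R| = 53 − 2.0417 + 0 = 50.96.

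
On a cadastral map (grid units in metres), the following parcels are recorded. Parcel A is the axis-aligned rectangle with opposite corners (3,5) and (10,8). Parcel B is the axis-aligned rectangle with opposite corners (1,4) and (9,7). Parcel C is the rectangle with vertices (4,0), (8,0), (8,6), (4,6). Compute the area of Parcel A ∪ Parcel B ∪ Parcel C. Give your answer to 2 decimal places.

49.00

By inclusion–exclusion:
Individual areas: |Parcel A| = 21, |Parcel B| = 24, |Parcel C| = 24.
|Parcel A∩Parcel B|: x∈[3,9], y∈[5,7] → 6·2 = 12.
|Parcel A∩Parcel C|: x∈[4,8], y∈[5,6] → 4·1 = 4.
|Parcel B∩Parcel C|: x∈[4,8], y∈[4,6] → 4·2 = 8.
|Parcel A∩Parcel B∩Parcel C| = 4.
|Parcel A ∪ Parcel B ∪ Parcel C| = 69 − 24 + 4 = 49.00.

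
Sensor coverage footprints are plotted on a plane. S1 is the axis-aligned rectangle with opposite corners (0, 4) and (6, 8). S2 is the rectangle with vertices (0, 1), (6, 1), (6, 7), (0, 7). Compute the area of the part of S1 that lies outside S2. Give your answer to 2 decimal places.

|S1∩S2|: x∈[0,6], y∈[4,7] → 6·3 = 18.
|S1| = 24.
|S1 ∖ S2| = |S1| − |S1∩S2| = 24 − 18 = 6.00.

6.00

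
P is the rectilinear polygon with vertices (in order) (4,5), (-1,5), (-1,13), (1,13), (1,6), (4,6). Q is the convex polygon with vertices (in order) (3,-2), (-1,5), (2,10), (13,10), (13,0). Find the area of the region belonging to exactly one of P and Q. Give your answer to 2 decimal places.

142.83

|P| = 19, |Q| = 136.5, |P∩Q| = 6.3333.
|P △ Q| = |P| + |Q| − 2·|P∩Q| = 19 + 136.5 − 12.6667 = 142.83.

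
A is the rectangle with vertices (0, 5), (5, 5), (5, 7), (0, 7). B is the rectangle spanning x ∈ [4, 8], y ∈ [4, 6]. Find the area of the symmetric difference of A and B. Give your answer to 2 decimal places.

16.00

|A∩B|: x∈[4,5], y∈[5,6] → 1·1 = 1.
|A △ B| = |A| + |B| − 2·|A∩B| = 10 + 8 − 2 = 16.00.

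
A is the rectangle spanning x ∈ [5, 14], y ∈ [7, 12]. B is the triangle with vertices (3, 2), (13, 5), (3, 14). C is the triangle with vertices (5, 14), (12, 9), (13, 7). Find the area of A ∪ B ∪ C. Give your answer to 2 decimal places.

By inclusion–exclusion:
Individual areas: |A| = 45, |B| = 60, |C| = 4.5.
|A∩B| = 15.
|A∩C| = 3.9857.
|B∩C| = 0.
|A∩B∩C| = 0.
|A ∪ B ∪ C| = 109.5 − 18.9857 + 0 = 90.51.

90.51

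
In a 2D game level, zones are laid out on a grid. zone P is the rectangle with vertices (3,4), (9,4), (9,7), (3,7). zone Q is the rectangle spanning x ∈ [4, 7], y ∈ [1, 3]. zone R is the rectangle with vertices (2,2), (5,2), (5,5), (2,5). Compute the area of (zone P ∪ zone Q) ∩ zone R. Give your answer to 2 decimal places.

|zone P ∪ zone Q| = 24.
|(zone P ∪ zone Q) ∩ zone R| = 3.00.

3.00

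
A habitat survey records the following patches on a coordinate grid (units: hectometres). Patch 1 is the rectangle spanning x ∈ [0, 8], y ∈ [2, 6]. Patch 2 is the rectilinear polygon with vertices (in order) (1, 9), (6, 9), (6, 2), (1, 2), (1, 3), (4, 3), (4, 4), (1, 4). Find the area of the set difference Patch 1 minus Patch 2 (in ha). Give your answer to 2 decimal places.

15.00

|Patch 1| = 32, |Patch 1∩Patch 2| = 17.
|Patch 1 ∖ Patch 2| = |Patch 1| − |Patch 1∩Patch 2| = 32 − 17 = 15.00.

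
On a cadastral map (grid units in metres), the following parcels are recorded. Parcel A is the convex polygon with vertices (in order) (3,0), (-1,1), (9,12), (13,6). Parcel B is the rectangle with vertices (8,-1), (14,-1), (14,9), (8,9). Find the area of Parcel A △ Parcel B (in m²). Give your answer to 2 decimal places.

90.00

|Parcel A| = 69, |Parcel B| = 60, |Parcel A∩Parcel B| = 19.5.
|Parcel A △ Parcel B| = |Parcel A| + |Parcel B| − 2·|Parcel A∩Parcel B| = 69 + 60 − 39 = 90.00.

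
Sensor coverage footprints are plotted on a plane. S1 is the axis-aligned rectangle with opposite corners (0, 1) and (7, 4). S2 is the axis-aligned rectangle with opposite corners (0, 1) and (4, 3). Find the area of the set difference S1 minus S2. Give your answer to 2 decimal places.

|S1∩S2|: x∈[0,4], y∈[1,3] → 4·2 = 8.
|S1| = 21.
|S1 ∖ S2| = |S1| − |S1∩S2| = 21 − 8 = 13.00.

13.00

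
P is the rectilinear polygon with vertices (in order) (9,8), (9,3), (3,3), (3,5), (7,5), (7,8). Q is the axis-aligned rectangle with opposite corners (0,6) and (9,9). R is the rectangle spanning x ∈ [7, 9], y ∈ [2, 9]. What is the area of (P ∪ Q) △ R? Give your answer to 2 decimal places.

31.00

|P ∪ Q| = 41.
|(P ∪ Q) ∩ R| = 12.
|(P ∪ Q) △ R| = 41 + 14 − 24 = 31.00.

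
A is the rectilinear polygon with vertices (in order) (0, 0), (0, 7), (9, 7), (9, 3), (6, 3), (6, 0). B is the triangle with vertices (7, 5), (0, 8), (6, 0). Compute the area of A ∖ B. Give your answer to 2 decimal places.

|A| = 54, |A∩B| = 17.3083.
|A ∖ B| = |A| − |A∩B| = 54 − 17.3083 = 36.69.

36.69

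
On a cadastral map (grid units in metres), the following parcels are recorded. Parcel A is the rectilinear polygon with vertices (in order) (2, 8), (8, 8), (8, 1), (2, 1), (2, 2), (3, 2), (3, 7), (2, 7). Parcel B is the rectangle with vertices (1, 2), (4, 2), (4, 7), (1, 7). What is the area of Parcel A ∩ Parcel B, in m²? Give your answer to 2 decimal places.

5.00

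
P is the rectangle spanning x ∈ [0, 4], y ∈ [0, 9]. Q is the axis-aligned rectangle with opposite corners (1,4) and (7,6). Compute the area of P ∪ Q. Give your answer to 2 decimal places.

42.00

By inclusion–exclusion:
Individual areas: |P| = 36, |Q| = 12.
|P∩Q|: x∈[1,4], y∈[4,6] → 3·2 = 6.
|P ∪ Q| = 48 − 6 = 42.00.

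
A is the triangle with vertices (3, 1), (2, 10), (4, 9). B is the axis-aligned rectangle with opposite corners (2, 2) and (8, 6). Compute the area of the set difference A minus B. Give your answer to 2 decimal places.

|A| = 8.5, |A∩B| = 2.8333.
|A ∖ B| = |A| − |A∩B| = 8.5 − 2.8333 = 5.67.

5.67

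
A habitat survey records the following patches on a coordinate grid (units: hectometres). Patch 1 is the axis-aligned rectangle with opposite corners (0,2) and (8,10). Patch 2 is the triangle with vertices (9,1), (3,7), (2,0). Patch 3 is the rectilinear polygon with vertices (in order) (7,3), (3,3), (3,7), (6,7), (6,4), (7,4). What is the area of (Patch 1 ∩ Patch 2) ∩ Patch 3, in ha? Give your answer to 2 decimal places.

The region (Patch 1 ∩ Patch 2) ∩ Patch 3 is the polygon with vertices (6,4), (7,3), (3,3), (3,7).
By the shoelace formula its area is 8.00.

8.00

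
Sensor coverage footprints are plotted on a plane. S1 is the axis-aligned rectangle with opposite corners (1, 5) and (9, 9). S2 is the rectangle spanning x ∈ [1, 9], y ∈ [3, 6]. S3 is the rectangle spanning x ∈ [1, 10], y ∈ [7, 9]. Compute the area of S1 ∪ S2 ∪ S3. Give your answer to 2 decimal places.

By inclusion–exclusion:
Individual areas: |S1| = 32, |S2| = 24, |S3| = 18.
|S1∩S2|: x∈[1,9], y∈[5,6] → 8·1 = 8.
|S1∩S3|: x∈[1,9], y∈[7,9] → 8·2 = 16.
|S2∩S3| = 0 (no overlap).
|S1∩S2∩S3| = 0.
|S1 ∪ S2 ∪ S3| = 74 − 24 + 0 = 50.00.

50.00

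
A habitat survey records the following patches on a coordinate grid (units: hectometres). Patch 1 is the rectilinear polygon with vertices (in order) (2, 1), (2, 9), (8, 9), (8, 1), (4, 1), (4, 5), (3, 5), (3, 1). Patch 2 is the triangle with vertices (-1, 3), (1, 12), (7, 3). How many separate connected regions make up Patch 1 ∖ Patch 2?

2

Patch 1 ∖ Patch 2 splits into 2 disjoint pieces (area 2, area 26).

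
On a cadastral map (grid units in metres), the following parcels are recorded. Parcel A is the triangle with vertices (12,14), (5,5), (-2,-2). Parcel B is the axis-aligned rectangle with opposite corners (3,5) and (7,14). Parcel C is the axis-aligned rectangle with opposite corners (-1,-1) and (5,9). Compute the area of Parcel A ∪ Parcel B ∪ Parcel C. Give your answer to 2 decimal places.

89.86

By inclusion–exclusion:
Individual areas: |Parcel A| = 7, |Parcel B| = 36, |Parcel C| = 60.
|Parcel A∩Parcel B| = 2.1518.
|Parcel A∩Parcel C| = 3.4286.
|Parcel B∩Parcel C|: x∈[3,5], y∈[5,9] → 2·4 = 8.
|Parcel A∩Parcel B∩Parcel C| = 0.4375.
|Parcel A ∪ Parcel B ∪ Parcel C| = 103 − 13.5804 + 0.4375 = 89.86.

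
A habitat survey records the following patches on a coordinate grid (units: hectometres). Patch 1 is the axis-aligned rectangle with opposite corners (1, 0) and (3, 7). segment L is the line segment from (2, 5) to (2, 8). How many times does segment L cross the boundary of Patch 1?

The segment meets the boundary at (2,7).

1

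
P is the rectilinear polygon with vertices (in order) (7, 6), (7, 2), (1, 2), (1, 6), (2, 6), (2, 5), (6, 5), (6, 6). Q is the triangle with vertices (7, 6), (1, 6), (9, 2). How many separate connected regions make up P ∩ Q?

2

P ∩ Q splits into 2 disjoint pieces (area 5, area 0.25).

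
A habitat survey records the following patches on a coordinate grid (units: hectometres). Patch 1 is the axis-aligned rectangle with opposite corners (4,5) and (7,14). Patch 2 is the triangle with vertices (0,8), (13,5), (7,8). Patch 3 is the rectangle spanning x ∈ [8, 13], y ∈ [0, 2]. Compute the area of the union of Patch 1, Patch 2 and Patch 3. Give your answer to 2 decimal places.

By inclusion–exclusion:
Individual areas: |Patch 1| = 27, |Patch 2| = 10.5, |Patch 3| = 10.
|Patch 1∩Patch 2| = 3.8077.
|Patch 1∩Patch 3| = 0 (no overlap).
|Patch 2∩Patch 3| = 0.
|Patch 1∩Patch 2∩Patch 3| = 0.
|Patch 1 ∪ Patch 2 ∪ Patch 3| = 47.5 − 3.8077 + 0 = 43.69.

43.69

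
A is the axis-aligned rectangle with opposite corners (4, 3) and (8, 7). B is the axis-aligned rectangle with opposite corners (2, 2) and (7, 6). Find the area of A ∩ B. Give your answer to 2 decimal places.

|A∩B|: x∈[4,7], y∈[3,6] → 3·3 = 9.

9.00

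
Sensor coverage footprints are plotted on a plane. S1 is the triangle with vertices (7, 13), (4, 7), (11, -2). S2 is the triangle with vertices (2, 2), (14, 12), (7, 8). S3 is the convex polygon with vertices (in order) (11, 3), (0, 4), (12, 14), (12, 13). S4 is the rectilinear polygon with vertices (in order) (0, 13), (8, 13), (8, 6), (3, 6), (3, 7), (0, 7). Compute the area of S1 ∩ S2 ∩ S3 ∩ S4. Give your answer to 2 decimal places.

3.35

The intersection is the polygon with vertices (8,8.571), (8,7), (6.8,6), (5.333,6), (7,8).
By the shoelace formula its area is 3.35.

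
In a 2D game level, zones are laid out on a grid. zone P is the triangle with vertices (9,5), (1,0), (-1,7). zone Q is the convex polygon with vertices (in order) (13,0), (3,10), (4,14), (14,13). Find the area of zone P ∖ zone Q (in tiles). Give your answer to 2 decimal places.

32.68

|zone P| = 33, |zone P∩zone Q| = 0.3173.
|zone P ∖ zone Q| = |zone P| − |zone P∩zone Q| = 33 − 0.3173 = 32.68.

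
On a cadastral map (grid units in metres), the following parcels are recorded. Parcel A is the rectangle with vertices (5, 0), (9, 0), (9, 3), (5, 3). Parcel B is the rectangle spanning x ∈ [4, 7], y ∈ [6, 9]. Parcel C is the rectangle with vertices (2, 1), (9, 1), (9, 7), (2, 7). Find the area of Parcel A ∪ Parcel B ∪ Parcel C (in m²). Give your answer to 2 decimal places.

By inclusion–exclusion:
Individual areas: |Parcel A| = 12, |Parcel B| = 9, |Parcel C| = 42.
|Parcel A∩Parcel B| = 0 (no overlap).
|Parcel A∩Parcel C|: x∈[5,9], y∈[1,3] → 4·2 = 8.
|Parcel B∩Parcel C|: x∈[4,7], y∈[6,7] → 3·1 = 3.
|Parcel A∩Parcel B∩Parcel C| = 0.
|Parcel A ∪ Parcel B ∪ Parcel C| = 63 − 11 + 0 = 52.00.

52.00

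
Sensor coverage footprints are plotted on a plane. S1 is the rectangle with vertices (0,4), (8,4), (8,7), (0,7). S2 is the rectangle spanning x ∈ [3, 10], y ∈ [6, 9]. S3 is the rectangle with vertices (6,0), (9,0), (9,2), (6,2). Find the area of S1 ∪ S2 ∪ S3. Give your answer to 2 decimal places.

By inclusion–exclusion:
Individual areas: |S1| = 24, |S2| = 21, |S3| = 6.
|S1∩S2|: x∈[3,8], y∈[6,7] → 5·1 = 5.
|S1∩S3| = 0 (no overlap).
|S2∩S3| = 0 (no overlap).
|S1∩S2∩S3| = 0.
|S1 ∪ S2 ∪ S3| = 51 − 5 + 0 = 46.00.

46.00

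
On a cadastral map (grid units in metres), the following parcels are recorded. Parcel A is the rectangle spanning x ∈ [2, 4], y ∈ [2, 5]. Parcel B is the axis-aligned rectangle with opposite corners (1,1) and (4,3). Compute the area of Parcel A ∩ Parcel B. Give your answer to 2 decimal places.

2.00

|Parcel A∩Parcel B|: x∈[2,4], y∈[2,3] → 2·1 = 2.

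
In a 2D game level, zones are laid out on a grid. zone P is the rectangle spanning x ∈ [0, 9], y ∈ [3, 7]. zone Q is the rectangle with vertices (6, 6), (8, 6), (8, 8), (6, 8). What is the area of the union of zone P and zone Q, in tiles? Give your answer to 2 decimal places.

By inclusion–exclusion:
Individual areas: |zone P| = 36, |zone Q| = 4.
|zone P∩zone Q|: x∈[6,8], y∈[6,7] → 2·1 = 2.
|zone P ∪ zone Q| = 40 − 2 = 38.00.

38.00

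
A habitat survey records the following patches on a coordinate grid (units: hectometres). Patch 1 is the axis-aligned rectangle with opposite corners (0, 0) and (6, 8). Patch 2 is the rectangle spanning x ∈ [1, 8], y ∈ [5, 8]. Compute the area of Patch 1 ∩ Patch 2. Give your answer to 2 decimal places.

15.00

|Patch 1∩Patch 2|: x∈[1,6], y∈[5,8] → 5·3 = 15.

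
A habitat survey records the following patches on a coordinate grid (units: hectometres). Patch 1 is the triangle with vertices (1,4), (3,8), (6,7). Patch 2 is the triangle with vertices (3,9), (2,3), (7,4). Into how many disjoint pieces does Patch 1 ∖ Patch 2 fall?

2

Patch 1 ∖ Patch 2 splits into 2 disjoint pieces (area 1.588, area 0.8428).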